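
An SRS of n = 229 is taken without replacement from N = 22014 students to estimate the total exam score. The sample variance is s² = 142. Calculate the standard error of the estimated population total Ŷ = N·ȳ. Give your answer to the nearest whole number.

Var(Ŷ) = N²·Var(ȳ) = N²·(1 − n/N)·s²/n.
f = 229/22014 = 0.01040247; Var(ȳ) = 0.98959753·142/229 = 0.6136369.
Var(Ŷ) = 22014² · 0.6136369 = 2.9737838 × 10^8.
SE(Ŷ) = √(2.9737838 × 10^8) = 17245.

17245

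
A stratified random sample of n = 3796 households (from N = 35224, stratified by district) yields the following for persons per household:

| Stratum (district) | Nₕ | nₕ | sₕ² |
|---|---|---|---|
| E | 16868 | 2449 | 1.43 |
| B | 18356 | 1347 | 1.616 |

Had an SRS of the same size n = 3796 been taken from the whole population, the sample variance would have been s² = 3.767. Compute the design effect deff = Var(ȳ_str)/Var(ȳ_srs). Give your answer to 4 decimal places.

0.4702

Var(ȳ_str) = Σ Wₕ²(1−fₕ)sₕ²/nₕ with Wₕ = Nₕ/35224:
  E: (16868/35224)²·(1−2449/16868)·1.43/2449 = 1.1446393 × 10^-4
  B: (18356/35224)²·(1−1347/18356)·1.616/1347 = 3.0189314 × 10^-4
  → Var(ȳ_str) = 4.1635707 × 10^-4.
Var(ȳ_srs) = (1 − 3796/35224)·3.767/3796 = 8.8541625 × 10^-4.
deff = (4.1635707 × 10^-4) / (8.8541625 × 10^-4) = 0.4702.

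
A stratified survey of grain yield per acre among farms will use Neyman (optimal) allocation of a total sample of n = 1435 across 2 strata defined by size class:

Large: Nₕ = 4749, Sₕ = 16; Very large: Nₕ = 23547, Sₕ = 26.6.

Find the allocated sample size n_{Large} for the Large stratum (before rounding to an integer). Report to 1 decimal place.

155.2

Neyman allocation: nₕ = n·NₕSₕ / Σⱼ NⱼSⱼ.
Σ NⱼSⱼ = 4749·16 + 23547·26.6 = 702334.2.
n_{Large} = 1435·4749·16 / 702334.2 = 155.2.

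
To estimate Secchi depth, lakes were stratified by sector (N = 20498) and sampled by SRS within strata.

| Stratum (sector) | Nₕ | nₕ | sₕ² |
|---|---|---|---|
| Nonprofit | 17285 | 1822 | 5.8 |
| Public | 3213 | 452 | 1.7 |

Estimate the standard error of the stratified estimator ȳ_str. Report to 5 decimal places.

Var(ȳ_str) = Σₕ Wₕ²(1 − fₕ)sₕ²/nₕ with Wₕ = Nₕ/N, N = 20498.
Nonprofit: Wₕ = 0.84325300; term = 0.84325300²·(1 − 0.10540931)·5.8/1822 = 0.0020249755.
Public: Wₕ = 0.15674700; term = 0.15674700²·(1 − 0.14067849)·1.7/452 = 7.940807 × 10^-5.
Sum = 0.0021043836.
SE = √(0.0021043836) = 0.04587.

0.04587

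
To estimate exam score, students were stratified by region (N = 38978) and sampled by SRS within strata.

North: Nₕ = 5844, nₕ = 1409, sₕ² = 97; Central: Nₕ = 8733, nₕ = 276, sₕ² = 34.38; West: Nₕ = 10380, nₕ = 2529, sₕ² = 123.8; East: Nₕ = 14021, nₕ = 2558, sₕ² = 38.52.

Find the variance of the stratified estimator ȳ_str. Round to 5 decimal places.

Var(ȳ_str) = Σₕ Wₕ²(1 − fₕ)sₕ²/nₕ with Wₕ = Nₕ/N, N = 38978.
North: Wₕ = 0.14993073; term = 0.14993073²·(1 − 0.24110198)·97/1409 = 0.0011744255.
Central: Wₕ = 0.22404946; term = 0.22404946²·(1 − 0.03160426)·34.38/276 = 0.0060553253.
West: Wₕ = 0.26630407; term = 0.26630407²·(1 − 0.24364162)·123.8/2529 = 0.0026257601.
East: Wₕ = 0.35971574; term = 0.35971574²·(1 − 0.18244062)·38.52/2558 = 0.0015930299.
Sum = 0.011448541.

0.01145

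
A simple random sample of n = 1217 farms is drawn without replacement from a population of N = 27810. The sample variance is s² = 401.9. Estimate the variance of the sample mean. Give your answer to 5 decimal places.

Under SRS without replacement, Var(ȳ) = (1 − f)·s²/n with f = n/N = 1217/27810 = 0.04376124.
Var(ȳ) = (1 − 0.04376124)·401.9/1217 = 0.95623876·0.33023829 = 0.31578665.

0.31579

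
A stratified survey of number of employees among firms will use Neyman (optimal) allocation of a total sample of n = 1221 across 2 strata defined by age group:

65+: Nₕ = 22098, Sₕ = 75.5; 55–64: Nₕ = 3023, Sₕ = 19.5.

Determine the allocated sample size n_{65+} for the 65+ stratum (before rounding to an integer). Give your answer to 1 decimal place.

1179.3

Neyman allocation: nₕ = n·NₕSₕ / Σⱼ NⱼSⱼ.
Σ NⱼSⱼ = 22098·75.5 + 3023·19.5 = 1.7273475 × 10^6.
n_{65+} = 1221·22098·75.5 / (1.7273475 × 10^6) = 1179.3.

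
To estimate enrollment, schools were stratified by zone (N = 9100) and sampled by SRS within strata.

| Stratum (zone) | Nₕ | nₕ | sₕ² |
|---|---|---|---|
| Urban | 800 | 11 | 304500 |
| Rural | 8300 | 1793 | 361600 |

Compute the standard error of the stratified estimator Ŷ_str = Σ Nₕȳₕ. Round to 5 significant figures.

Var(Ŷ_str) = Σₕ Nₕ²(1 − fₕ)sₕ²/nₕ.
Urban: 800²·(1 − 11/800)·304500/11 = 1.7472764 × 10^10.
Rural: 8300²·(1 − 1793/8300)·361600/1793 = 1.0891985 × 10^10.
Sum = 2.8364749 × 10^10.
SE = √(2.8364749 × 10^10) = 168420.

168420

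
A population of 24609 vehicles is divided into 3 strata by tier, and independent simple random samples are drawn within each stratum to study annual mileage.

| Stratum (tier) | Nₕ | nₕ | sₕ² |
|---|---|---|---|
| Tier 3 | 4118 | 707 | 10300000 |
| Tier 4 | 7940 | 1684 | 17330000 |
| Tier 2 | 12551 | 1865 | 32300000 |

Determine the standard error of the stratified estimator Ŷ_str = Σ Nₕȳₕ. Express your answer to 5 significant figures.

Var(Ŷ_str) = Σₕ Nₕ²(1 − fₕ)sₕ²/nₕ.
Tier 3: 4118²·(1 − 707/4118)·10300000/707 = 2.0463781 × 10^11.
Tier 4: 7940²·(1 − 1684/7940)·17330000/1684 = 5.1117984 × 10^11.
Tier 2: 12551²·(1 − 1865/12551)·32300000/1865 = 2.3228287 × 10^12.
Sum = 3.0386464 × 10^12.
SE = √(3.0386464 × 10^12) = 1.7432 × 10^6.

1.7432 × 10^6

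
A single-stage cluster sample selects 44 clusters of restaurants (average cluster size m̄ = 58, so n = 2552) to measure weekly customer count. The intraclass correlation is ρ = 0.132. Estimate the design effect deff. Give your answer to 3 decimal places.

deff = 1 + (58 − 1)·0.132 = 1 + 7.524 = 8.524.

8.524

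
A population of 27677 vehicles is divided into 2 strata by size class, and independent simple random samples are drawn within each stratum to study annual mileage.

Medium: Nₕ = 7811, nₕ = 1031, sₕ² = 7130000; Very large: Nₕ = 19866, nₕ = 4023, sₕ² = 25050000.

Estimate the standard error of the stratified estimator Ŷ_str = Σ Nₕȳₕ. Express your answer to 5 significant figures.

1.5251 × 10^6

Var(Ŷ_str) = Σₕ Nₕ²(1 − fₕ)sₕ²/nₕ.
Medium: 7811²·(1 − 1031/7811)·7130000/1031 = 3.662412 × 10^11.
Very large: 19866²·(1 − 4023/19866)·25050000/4023 = 1.959772 × 10^12.
Sum = 2.3260132 × 10^12.
SE = √(2.3260132 × 10^12) = 1.5251 × 10^6.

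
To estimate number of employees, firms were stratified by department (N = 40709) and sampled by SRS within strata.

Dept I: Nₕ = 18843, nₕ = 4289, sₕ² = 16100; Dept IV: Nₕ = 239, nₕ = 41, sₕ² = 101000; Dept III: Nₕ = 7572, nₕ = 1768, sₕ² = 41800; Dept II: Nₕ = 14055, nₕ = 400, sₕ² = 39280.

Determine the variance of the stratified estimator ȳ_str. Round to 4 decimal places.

Var(ȳ_str) = Σₕ Wₕ²(1 − fₕ)sₕ²/nₕ with Wₕ = Nₕ/N, N = 40709.
Dept I: Wₕ = 0.46287062; term = 0.46287062²·(1 − 0.22761768)·16100/4289 = 0.6211856.
Dept IV: Wₕ = 0.00587094; term = 0.00587094²·(1 − 0.17154812)·101000/41 = 0.070342814.
Dept III: Wₕ = 0.18600310; term = 0.18600310²·(1 − 0.23349181)·41800/1768 = 0.62697635.
Dept II: Wₕ = 0.34525535; term = 0.34525535²·(1 − 0.02845962)·39280/400 = 11.372427.
Sum = 12.690932.

12.6909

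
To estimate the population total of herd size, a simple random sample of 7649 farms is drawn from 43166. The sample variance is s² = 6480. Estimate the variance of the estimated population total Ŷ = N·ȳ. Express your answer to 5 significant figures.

1.2988 × 10^9

Var(Ŷ) = N²·Var(ȳ) = N²·(1 − n/N)·s²/n.
f = 7649/43166 = 0.17719965; Var(ȳ) = 0.82280035·6480/7649 = 0.69705142.
Var(Ŷ) = 43166² · 0.69705142 = 1.2988184 × 10^9.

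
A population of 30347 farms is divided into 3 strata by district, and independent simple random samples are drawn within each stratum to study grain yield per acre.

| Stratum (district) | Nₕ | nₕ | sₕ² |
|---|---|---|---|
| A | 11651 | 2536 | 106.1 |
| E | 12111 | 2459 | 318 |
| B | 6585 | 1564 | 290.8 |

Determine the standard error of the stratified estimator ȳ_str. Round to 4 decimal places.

0.1671

Var(ȳ_str) = Σₕ Wₕ²(1 − fₕ)sₕ²/nₕ with Wₕ = Nₕ/N, N = 30347.
A: Wₕ = 0.38392592; term = 0.38392592²·(1 − 0.21766372)·106.1/2536 = 0.0048245241.
E: Wₕ = 0.39908393; term = 0.39908393²·(1 − 0.20303856)·318/2459 = 0.016414754.
B: Wₕ = 0.21699015; term = 0.21699015²·(1 − 0.23750949)·290.8/1564 = 0.0066753205.
Sum = 0.027914599.
SE = √(0.027914599) = 0.1671.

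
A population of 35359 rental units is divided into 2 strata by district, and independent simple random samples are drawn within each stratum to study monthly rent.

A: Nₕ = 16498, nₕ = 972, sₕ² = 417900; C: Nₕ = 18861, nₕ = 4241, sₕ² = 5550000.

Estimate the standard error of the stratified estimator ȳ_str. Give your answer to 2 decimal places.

19.41

Var(ȳ_str) = Σₕ Wₕ²(1 − fₕ)sₕ²/nₕ with Wₕ = Nₕ/N, N = 35359.
A: Wₕ = 0.46658559; term = 0.46658559²·(1 − 0.05891623)·417900/972 = 88.084002.
C: Wₕ = 0.53341441; term = 0.53341441²·(1 − 0.22485552)·5550000/4241 = 288.62693.
Sum = 376.71093.
SE = √(376.71093) = 19.41.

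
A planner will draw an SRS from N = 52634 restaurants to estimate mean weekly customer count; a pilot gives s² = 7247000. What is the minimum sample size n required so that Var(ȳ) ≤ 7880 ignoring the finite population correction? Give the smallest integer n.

Without fpc, n₀ = s²/D = 7247000/7880 = 919.6701.
Rounding up, n = 920.

920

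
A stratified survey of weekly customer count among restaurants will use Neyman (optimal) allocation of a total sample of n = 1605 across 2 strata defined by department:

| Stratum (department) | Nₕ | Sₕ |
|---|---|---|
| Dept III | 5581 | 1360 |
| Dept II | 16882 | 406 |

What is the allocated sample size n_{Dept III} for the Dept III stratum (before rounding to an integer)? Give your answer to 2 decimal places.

843.39

Neyman allocation: nₕ = n·NₕSₕ / Σⱼ NⱼSⱼ.
Σ NⱼSⱼ = 5581·1360 + 16882·406 = 1.4444252 × 10^7.
n_{Dept III} = 1605·5581·1360 / (1.4444252 × 10^7) = 843.39.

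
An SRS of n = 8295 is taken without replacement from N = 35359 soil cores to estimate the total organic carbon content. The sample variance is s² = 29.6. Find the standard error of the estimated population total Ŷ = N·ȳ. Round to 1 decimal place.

1847.9

Var(Ŷ) = N²·Var(ȳ) = N²·(1 − n/N)·s²/n.
f = 8295/35359 = 0.23459374; Var(ȳ) = 0.76540626·29.6/8295 = 0.002731287.
Var(Ŷ) = 35359² · 0.002731287 = 3.4148158 × 10^6.
SE(Ŷ) = √(3.4148158 × 10^6) = 1847.9.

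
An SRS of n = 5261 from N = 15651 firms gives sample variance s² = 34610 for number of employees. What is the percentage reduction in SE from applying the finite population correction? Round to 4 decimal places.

18.5227

f = n/N = 5261/15651 = 0.33614466.
SE_no-fpc = √(s²/n) = 2.5648776; SE_fpc = √((1−f)s²/n) = 2.0897935.
Ratio = √(1−f) = 0.81477319. Reduction = 100·(1 − 0.81477319) = 18.5227%.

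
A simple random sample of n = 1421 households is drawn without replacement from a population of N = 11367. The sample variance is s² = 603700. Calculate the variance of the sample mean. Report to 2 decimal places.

371.73

Under SRS without replacement, Var(ȳ) = (1 − f)·s²/n with f = n/N = 1421/11367 = 0.12501100.
Var(ȳ) = (1 − 0.12501100)·603700/1421 = 0.87498900·424.84166 = 371.73178.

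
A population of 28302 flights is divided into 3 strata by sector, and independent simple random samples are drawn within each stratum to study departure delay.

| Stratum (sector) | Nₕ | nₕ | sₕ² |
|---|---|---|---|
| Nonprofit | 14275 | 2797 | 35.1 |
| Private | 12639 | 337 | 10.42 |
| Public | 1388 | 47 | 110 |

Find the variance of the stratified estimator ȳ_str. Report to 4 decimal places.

Var(ȳ_str) = Σₕ Wₕ²(1 − fₕ)sₕ²/nₕ with Wₕ = Nₕ/N, N = 28302.
Nonprofit: Wₕ = 0.50438132; term = 0.50438132²·(1 − 0.19593695)·35.1/2797 = 0.0025669815.
Private: Wₕ = 0.44657621; term = 0.44657621²·(1 − 0.02666350)·10.42/337 = 0.0060019449.
Public: Wₕ = 0.04904247; term = 0.04904247²·(1 − 0.03386167)·110/47 = 0.0054384961.
Sum = 0.014007423.

0.0140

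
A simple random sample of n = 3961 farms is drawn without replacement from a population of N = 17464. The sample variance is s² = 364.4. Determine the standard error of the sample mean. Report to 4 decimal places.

0.2667

Under SRS without replacement, Var(ȳ) = (1 − f)·s²/n with f = n/N = 3961/17464 = 0.22680944.
Var(ȳ) = (1 − 0.22680944)·364.4/3961 = 0.77319056·0.09199697 = 0.071131189.
SE(ȳ) = √(0.071131189) = 0.2667.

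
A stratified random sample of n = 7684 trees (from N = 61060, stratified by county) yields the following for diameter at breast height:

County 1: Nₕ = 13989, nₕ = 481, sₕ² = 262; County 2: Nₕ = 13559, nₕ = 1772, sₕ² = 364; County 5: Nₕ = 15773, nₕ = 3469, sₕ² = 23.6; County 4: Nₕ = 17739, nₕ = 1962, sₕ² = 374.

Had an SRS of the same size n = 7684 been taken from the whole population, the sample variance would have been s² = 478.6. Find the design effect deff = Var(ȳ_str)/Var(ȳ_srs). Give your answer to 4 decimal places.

0.9381

Var(ȳ_str) = Σ Wₕ²(1−fₕ)sₕ²/nₕ with Wₕ = Nₕ/61060:
  County 1: (13989/61060)²·(1−481/13989)·262/481 = 0.027607071
  County 2: (13559/61060)²·(1−1772/13559)·364/1772 = 0.0088055201
  County 5: (15773/61060)²·(1−3469/15773)·23.6/3469 = 3.5412348 × 10^-4
  County 4: (17739/61060)²·(1−1962/17739)·374/1962 = 0.014309108
  → Var(ȳ_str) = 0.051075823.
Var(ȳ_srs) = (1 − 7684/61060)·478.6/7684 = 0.054447076.
deff = 0.051075823 / 0.054447076 = 0.9381.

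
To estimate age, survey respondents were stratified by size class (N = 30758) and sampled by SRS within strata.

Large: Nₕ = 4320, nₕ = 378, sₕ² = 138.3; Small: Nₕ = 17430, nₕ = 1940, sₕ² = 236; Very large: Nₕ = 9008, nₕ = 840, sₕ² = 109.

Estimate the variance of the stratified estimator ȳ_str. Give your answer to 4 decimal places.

Var(ȳ_str) = Σₕ Wₕ²(1 − fₕ)sₕ²/nₕ with Wₕ = Nₕ/N, N = 30758.
Large: Wₕ = 0.14045126; term = 0.14045126²·(1 − 0.08750000)·138.3/378 = 0.0065858914.
Small: Wₕ = 0.56668184; term = 0.56668184²·(1 − 0.11130235)·236/1940 = 0.034717056.
Very large: Wₕ = 0.29286690; term = 0.29286690²·(1 − 0.09325044)·109/840 = 0.010091951.
Sum = 0.051394898.

0.0514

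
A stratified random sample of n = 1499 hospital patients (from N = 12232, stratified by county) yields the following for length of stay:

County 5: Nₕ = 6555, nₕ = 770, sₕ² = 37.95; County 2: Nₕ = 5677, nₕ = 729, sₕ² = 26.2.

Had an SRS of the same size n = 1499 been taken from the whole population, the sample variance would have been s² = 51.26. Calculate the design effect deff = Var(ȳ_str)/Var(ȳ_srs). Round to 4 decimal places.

0.6412

Var(ȳ_str) = Σ Wₕ²(1−fₕ)sₕ²/nₕ with Wₕ = Nₕ/12232:
  County 5: (6555/12232)²·(1−770/6555)·37.95/770 = 0.012491143
  County 2: (5677/12232)²·(1−729/5677)·26.2/729 = 0.0067472593
  → Var(ȳ_str) = 0.019238402.
Var(ȳ_srs) = (1 − 1499/12232)·51.26/1499 = 0.030005483.
deff = 0.019238402 / 0.030005483 = 0.6412.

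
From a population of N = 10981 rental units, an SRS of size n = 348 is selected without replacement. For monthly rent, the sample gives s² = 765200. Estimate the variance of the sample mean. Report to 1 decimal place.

2129.2

Under SRS without replacement, Var(ȳ) = (1 − f)·s²/n with f = n/N = 348/10981 = 0.03169110.
Var(ȳ) = (1 − 0.03169110)·765200/348 = 0.96830890·2198.8506 = 2129.1666.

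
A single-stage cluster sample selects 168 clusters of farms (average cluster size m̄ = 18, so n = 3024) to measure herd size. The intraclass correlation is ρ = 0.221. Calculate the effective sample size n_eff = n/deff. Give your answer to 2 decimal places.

635.69

deff = 1 + (18 − 1)·0.221 = 1 + 3.757 = 4.757.
n_eff = 3024 / 4.757 = 635.69.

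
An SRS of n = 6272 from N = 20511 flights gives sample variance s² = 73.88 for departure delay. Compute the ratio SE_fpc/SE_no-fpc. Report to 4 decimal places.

0.8332

f = n/N = 6272/20511 = 0.30578714.
SE_no-fpc = √(s²/n) = 0.10853265; SE_fpc = √((1−f)s²/n) = 0.090428796.
Ratio = √(1−f) = 0.83319437.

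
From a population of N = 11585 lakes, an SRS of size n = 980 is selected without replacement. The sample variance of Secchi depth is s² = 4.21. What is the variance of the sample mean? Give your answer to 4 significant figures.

Under SRS without replacement, Var(ȳ) = (1 − f)·s²/n with f = n/N = 980/11585 = 0.08459215.
Var(ȳ) = (1 − 0.08459215)·4.21/980 = 0.91540785·0.0042959184 = 0.0039325174.

0.003933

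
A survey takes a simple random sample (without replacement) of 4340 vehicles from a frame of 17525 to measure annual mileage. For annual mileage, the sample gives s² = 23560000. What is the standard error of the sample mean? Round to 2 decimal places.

63.91

Under SRS without replacement, Var(ȳ) = (1 − f)·s²/n with f = n/N = 4340/17525 = 0.24764622.
Var(ȳ) = (1 − 0.24764622)·23560000/4340 = 0.75235378·5428.5714 = 4084.2062.
SE(ȳ) = √(4084.2062) = 63.91.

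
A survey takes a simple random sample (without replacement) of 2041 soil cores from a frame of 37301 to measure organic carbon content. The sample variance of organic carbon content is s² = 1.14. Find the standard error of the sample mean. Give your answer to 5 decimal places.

0.02298

Under SRS without replacement, Var(ȳ) = (1 − f)·s²/n with f = n/N = 2041/37301 = 0.05471703.
Var(ȳ) = (1 − 0.05471703)·1.14/2041 = 0.94528297·5.5854973 × 10^-4 = 5.2798755 × 10^-4.
SE(ȳ) = √(5.2798755 × 10^-4) = 0.02298.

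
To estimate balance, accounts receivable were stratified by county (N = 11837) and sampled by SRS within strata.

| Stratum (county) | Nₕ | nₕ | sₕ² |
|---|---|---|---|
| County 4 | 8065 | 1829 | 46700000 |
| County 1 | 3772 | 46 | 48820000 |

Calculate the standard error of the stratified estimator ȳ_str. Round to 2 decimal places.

Var(ȳ_str) = Σₕ Wₕ²(1 − fₕ)sₕ²/nₕ with Wₕ = Nₕ/N, N = 11837.
County 4: Wₕ = 0.68133818; term = 0.68133818²·(1 − 0.22678239)·46700000/1829 = 9164.9554.
County 1: Wₕ = 0.31866182; term = 0.31866182²·(1 − 0.01219512)·48820000/46 = 106456.25.
Sum = 115621.21.
SE = √(115621.21) = 340.03.

340.03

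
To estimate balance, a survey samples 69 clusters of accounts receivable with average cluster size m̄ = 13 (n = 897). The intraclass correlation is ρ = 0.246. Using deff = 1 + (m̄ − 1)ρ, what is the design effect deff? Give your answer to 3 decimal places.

3.952

deff = 1 + (13 − 1)·0.246 = 1 + 2.952 = 3.952.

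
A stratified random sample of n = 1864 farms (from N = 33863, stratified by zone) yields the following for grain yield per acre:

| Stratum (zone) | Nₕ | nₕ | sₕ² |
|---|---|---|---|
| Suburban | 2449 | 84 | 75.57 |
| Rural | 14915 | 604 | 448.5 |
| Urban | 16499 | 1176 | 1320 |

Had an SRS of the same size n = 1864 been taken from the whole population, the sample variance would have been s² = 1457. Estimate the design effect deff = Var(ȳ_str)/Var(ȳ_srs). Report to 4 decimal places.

Var(ȳ_str) = Σ Wₕ²(1−fₕ)sₕ²/nₕ with Wₕ = Nₕ/33863:
  Suburban: (2449/33863)²·(1−84/2449)·75.57/84 = 0.0045440092
  Rural: (14915/33863)²·(1−604/14915)·448.5/604 = 0.13821904
  Urban: (16499/33863)²·(1−1176/16499)·1320/1176 = 0.24746693
  → Var(ȳ_str) = 0.39022998.
Var(ȳ_srs) = (1 − 1864/33863)·1457/1864 = 0.73862605.
deff = 0.39022998 / 0.73862605 = 0.5283.

0.5283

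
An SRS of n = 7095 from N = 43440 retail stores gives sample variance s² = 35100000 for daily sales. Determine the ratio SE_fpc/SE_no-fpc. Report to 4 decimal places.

0.9147

f = n/N = 7095/43440 = 0.16332873.
SE_no-fpc = √(s²/n) = 70.33595; SE_fpc = √((1−f)s²/n) = 64.336108.
Ratio = √(1−f) = 0.91469737.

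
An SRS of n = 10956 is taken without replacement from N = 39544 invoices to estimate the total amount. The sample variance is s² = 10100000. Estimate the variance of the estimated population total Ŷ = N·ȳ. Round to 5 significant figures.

Var(Ŷ) = N²·Var(ȳ) = N²·(1 − n/N)·s²/n.
f = 10956/39544 = 0.27705847; Var(ȳ) = 0.72294153·10100000/10956 = 666.4576.
Var(Ŷ) = 39544² · 666.4576 = 1.0421584 × 10^12.

1.0422 × 10^12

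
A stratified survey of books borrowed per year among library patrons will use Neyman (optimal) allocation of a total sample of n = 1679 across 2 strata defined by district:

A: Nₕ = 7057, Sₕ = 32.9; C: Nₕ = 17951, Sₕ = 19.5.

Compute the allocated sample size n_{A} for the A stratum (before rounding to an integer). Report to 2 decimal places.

Neyman allocation: nₕ = n·NₕSₕ / Σⱼ NⱼSⱼ.
Σ NⱼSⱼ = 7057·32.9 + 17951·19.5 = 582219.8.
n_{A} = 1679·7057·32.9 / 582219.8 = 669.54.

669.54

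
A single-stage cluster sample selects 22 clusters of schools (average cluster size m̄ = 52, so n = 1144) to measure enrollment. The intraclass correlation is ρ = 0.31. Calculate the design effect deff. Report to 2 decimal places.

deff = 1 + (52 − 1)·0.31 = 1 + 15.81 = 16.81.

16.81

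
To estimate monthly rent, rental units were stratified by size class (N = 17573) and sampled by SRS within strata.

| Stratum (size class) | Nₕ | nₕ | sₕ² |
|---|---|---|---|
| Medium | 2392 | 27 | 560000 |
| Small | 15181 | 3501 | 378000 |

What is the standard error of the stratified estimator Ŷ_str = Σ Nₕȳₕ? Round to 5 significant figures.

369430

Var(Ŷ_str) = Σₕ Nₕ²(1 − fₕ)sₕ²/nₕ.
Medium: 2392²·(1 − 27/2392)·560000/27 = 1.1733203 × 10^11.
Small: 15181²·(1 − 3501/15181)·378000/3501 = 1.9144451 × 10^10.
Sum = 1.3647648 × 10^11.
SE = √(1.3647648 × 10^11) = 369430.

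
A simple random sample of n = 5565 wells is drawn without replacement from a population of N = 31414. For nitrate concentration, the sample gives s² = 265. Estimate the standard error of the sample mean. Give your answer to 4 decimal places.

0.1979

Under SRS without replacement, Var(ȳ) = (1 − f)·s²/n with f = n/N = 5565/31414 = 0.17715032.
Var(ȳ) = (1 − 0.17715032)·265/5565 = 0.82284968·0.047619048 = 0.039183318.
SE(ȳ) = √(0.039183318) = 0.1979.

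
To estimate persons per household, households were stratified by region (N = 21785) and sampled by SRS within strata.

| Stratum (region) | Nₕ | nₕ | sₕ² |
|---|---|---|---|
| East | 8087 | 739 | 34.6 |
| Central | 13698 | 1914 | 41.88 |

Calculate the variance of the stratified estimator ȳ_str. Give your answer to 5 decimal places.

Var(ȳ_str) = Σₕ Wₕ²(1 − fₕ)sₕ²/nₕ with Wₕ = Nₕ/N, N = 21785.
East: Wₕ = 0.37121873; term = 0.37121873²·(1 − 0.09138123)·34.6/739 = 0.0058623686.
Central: Wₕ = 0.62878127; term = 0.62878127²·(1 − 0.13972843)·41.88/1914 = 0.0074421686.
Sum = 0.013304537.

0.01330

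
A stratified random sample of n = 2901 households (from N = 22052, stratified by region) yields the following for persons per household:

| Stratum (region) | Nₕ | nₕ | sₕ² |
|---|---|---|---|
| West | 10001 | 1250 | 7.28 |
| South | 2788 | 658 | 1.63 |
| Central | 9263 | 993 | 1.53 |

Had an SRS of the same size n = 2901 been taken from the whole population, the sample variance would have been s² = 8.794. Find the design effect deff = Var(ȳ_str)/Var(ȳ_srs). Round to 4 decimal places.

Var(ȳ_str) = Σ Wₕ²(1−fₕ)sₕ²/nₕ with Wₕ = Nₕ/22052:
  West: (10001/22052)²·(1−1250/10001)·7.28/1250 = 0.0010481574
  South: (2788/22052)²·(1−658/2788)·1.63/658 = 3.0250887 × 10^-5
  Central: (9263/22052)²·(1−993/9263)·1.53/993 = 2.4271878 × 10^-4
  → Var(ȳ_str) = 0.0013211271.
Var(ȳ_srs) = (1 − 2901/22052)·8.794/2901 = 0.0026325838.
deff = 0.0013211271 / 0.0026325838 = 0.5018.

0.5018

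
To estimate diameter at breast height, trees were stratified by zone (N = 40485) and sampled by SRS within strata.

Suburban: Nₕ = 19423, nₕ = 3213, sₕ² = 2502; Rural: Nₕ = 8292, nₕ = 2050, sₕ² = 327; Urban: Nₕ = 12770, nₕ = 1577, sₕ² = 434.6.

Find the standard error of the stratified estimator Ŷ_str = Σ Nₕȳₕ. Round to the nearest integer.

17112

Var(Ŷ_str) = Σₕ Nₕ²(1 − fₕ)sₕ²/nₕ.
Suburban: 19423²·(1 − 3213/19423)·2502/3213 = 2.4517484 × 10^8.
Rural: 8292²·(1 − 2050/8292)·327/2050 = 8.2561381 × 10^6.
Urban: 12770²·(1 − 1577/12770)·434.6/1577 = 3.9390857 × 10^7.
Sum = 2.9282184 × 10^8.
SE = √(2.9282184 × 10^8) = 17112.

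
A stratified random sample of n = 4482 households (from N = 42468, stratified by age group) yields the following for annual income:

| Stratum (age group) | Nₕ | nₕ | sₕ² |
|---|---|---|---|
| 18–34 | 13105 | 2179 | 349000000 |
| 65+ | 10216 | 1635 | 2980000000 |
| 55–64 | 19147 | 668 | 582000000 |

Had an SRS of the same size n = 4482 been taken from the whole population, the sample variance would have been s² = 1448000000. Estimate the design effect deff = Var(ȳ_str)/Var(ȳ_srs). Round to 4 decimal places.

Var(ȳ_str) = Σ Wₕ²(1−fₕ)sₕ²/nₕ with Wₕ = Nₕ/42468:
  18–34: (13105/42468)²·(1−2179/13105)·349000000/2179 = 12715.774
  65+: (10216/42468)²·(1−1635/10216)·2980000000/1635 = 88591.831
  55–64: (19147/42468)²·(1−668/19147)·582000000/668 = 170923.63
  → Var(ȳ_str) = 272231.24.
Var(ȳ_srs) = (1 − 4482/42468)·1448000000/4482 = 288973.8.
deff = 272231.24 / 288973.8 = 0.9421.

0.9421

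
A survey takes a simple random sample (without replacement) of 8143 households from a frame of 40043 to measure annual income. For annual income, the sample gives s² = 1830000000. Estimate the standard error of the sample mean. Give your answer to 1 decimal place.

Under SRS without replacement, Var(ȳ) = (1 − f)·s²/n with f = n/N = 8143/40043 = 0.20335639.
Var(ȳ) = (1 − 0.20335639)·1830000000/8143 = 0.79664361·224732.9 = 179032.03.
SE(ȳ) = √(179032.03) = 423.1.

423.1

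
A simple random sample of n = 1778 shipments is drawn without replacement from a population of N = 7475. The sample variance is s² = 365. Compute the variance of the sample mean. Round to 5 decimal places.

Under SRS without replacement, Var(ȳ) = (1 − f)·s²/n with f = n/N = 1778/7475 = 0.23785953.
Var(ȳ) = (1 − 0.23785953)·365/1778 = 0.76214047·0.20528684 = 0.15645741.

0.15646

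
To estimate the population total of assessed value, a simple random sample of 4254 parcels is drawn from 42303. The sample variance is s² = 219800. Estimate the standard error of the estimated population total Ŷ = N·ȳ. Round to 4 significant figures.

Var(Ŷ) = N²·Var(ȳ) = N²·(1 − n/N)·s²/n.
f = 4254/42303 = 0.10056024; Var(ȳ) = 0.89943976·219800/4254 = 46.473168.
Var(Ŷ) = 42303² · 46.473168 = 8.316577 × 10^10.
SE(Ŷ) = √(8.316577 × 10^10) = 288400.

288400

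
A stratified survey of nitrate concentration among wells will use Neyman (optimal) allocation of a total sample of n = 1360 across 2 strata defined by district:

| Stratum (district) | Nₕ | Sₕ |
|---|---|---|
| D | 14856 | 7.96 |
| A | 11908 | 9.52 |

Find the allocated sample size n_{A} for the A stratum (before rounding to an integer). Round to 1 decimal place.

Neyman allocation: nₕ = n·NₕSₕ / Σⱼ NⱼSⱼ.
Σ NⱼSⱼ = 14856·7.96 + 11908·9.52 = 231617.92.
n_{A} = 1360·11908·9.52 / 231617.92 = 665.6.

665.6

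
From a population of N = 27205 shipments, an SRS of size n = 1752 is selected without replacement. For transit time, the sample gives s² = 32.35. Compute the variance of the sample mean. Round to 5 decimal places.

Under SRS without replacement, Var(ȳ) = (1 − f)·s²/n with f = n/N = 1752/27205 = 0.06439993.
Var(ȳ) = (1 − 0.06439993)·32.35/1752 = 0.93560007·0.018464612 = 0.017275492.

0.01728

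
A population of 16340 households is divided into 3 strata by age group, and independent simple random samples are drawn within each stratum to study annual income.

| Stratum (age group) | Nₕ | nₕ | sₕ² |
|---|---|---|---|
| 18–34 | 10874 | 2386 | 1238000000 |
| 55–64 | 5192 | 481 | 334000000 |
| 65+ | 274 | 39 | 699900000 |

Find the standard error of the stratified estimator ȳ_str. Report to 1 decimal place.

Var(ȳ_str) = Σₕ Wₕ²(1 − fₕ)sₕ²/nₕ with Wₕ = Nₕ/N, N = 16340.
18–34: Wₕ = 0.66548348; term = 0.66548348²·(1 − 0.21942248)·1238000000/2386 = 179366.28.
55–64: Wₕ = 0.31774786; term = 0.31774786²·(1 − 0.09264253)·334000000/481 = 63612.882.
65+: Wₕ = 0.01676867; term = 0.01676867²·(1 − 0.14233577)·699900000/39 = 4327.9846.
Sum = 247307.15.
SE = √(247307.15) = 497.3.

497.3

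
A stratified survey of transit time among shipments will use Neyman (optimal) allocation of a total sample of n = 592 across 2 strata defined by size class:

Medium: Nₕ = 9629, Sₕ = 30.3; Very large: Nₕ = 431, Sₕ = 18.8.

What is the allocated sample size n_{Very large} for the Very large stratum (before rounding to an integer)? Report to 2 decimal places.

Neyman allocation: nₕ = n·NₕSₕ / Σⱼ NⱼSⱼ.
Σ NⱼSⱼ = 9629·30.3 + 431·18.8 = 299861.5.
n_{Very large} = 592·431·18.8 / 299861.5 = 16.00.

16.00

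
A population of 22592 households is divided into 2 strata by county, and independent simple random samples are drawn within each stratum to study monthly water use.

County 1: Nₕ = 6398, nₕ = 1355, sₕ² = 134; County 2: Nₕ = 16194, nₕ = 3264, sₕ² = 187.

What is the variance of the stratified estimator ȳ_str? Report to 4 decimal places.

0.0298

Var(ȳ_str) = Σₕ Wₕ²(1 − fₕ)sₕ²/nₕ with Wₕ = Nₕ/N, N = 22592.
County 1: Wₕ = 0.28319759; term = 0.28319759²·(1 − 0.21178493)·134/1355 = 0.0062515736.
County 2: Wₕ = 0.71680241; term = 0.71680241²·(1 − 0.20155613)·187/3264 = 0.02350362.
Sum = 0.029755194.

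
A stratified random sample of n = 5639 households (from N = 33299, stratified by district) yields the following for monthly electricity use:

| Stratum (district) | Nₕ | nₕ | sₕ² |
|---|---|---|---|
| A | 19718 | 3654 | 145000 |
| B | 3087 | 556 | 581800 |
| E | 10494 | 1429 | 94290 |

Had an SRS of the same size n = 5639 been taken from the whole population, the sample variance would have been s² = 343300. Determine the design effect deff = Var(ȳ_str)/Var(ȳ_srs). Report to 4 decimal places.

Var(ȳ_str) = Σ Wₕ²(1−fₕ)sₕ²/nₕ with Wₕ = Nₕ/33299:
  A: (19718/33299)²·(1−3654/19718)·145000/3654 = 11.335838
  B: (3087/33299)²·(1−556/3087)·581800/556 = 7.3733579
  E: (10494/33299)²·(1−1429/10494)·94290/1429 = 5.6608271
  → Var(ȳ_str) = 24.370023.
Var(ȳ_srs) = (1 − 5639/33299)·343300/5639 = 50.56997.
deff = 24.370023 / 50.56997 = 0.4819.

0.4819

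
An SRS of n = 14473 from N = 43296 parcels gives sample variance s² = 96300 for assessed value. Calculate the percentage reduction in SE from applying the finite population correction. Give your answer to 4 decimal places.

18.4084

f = n/N = 14473/43296 = 0.33428030.
SE_no-fpc = √(s²/n) = 2.5794901; SE_fpc = √((1−f)s²/n) = 2.1046485.
Ratio = √(1−f) = 0.81591648. Reduction = 100·(1 − 0.81591648) = 18.4084%.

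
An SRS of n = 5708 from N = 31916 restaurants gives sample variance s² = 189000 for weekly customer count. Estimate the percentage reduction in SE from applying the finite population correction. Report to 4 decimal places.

f = n/N = 5708/31916 = 0.17884447.
SE_no-fpc = √(s²/n) = 5.7542526; SE_fpc = √((1−f)s²/n) = 5.2143674.
Ratio = √(1−f) = 0.90617633. Reduction = 100·(1 − 0.90617633) = 9.3824%.

9.3824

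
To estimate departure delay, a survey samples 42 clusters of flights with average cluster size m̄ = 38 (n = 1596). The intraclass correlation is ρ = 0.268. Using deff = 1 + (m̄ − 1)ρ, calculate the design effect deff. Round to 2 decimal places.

deff = 1 + (38 − 1)·0.268 = 1 + 9.916 = 10.916.

10.92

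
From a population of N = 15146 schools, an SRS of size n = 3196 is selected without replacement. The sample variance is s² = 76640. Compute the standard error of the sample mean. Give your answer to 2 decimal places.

4.35

Under SRS without replacement, Var(ȳ) = (1 − f)·s²/n with f = n/N = 3196/15146 = 0.21101281.
Var(ȳ) = (1 − 0.21101281)·76640/3196 = 0.78898719·23.979975 = 18.919893.
SE(ȳ) = √(18.919893) = 4.35.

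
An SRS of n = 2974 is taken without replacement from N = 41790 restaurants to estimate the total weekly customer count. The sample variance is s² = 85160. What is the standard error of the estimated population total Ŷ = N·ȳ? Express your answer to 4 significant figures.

215500

Var(Ŷ) = N²·Var(ȳ) = N²·(1 − n/N)·s²/n.
f = 2974/41790 = 0.07116535; Var(ȳ) = 0.92883465·85160/2974 = 26.597027.
Var(Ŷ) = 41790² · 26.597027 = 4.6449157 × 10^10.
SE(Ŷ) = √(4.6449157 × 10^10) = 215500.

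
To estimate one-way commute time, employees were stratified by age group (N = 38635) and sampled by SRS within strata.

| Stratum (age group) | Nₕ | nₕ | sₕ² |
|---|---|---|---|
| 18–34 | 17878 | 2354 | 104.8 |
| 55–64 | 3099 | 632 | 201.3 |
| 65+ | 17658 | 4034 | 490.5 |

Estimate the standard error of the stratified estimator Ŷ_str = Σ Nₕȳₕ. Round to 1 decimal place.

6636.5

Var(Ŷ_str) = Σₕ Nₕ²(1 − fₕ)sₕ²/nₕ.
18–34: 17878²·(1 − 2354/17878)·104.8/2354 = 1.2355986 × 10^7.
55–64: 3099²·(1 − 632/3099)·201.3/632 = 2.4351035 × 10^6.
65+: 17658²·(1 − 4034/17658)·490.5/4034 = 2.9251576 × 10^7.
Sum = 4.4042666 × 10^7.
SE = √(4.4042666 × 10^7) = 6636.5.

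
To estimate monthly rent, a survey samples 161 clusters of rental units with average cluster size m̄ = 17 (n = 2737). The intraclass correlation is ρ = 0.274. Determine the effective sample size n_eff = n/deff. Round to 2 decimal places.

deff = 1 + (17 − 1)·0.274 = 1 + 4.384 = 5.384.
n_eff = 2737 / 5.384 = 508.36.

508.36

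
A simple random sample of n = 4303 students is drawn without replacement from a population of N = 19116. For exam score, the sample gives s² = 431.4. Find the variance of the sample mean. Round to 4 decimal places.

Under SRS without replacement, Var(ȳ) = (1 − f)·s²/n with f = n/N = 4303/19116 = 0.22509939.
Var(ȳ) = (1 − 0.22509939)·431.4/4303 = 0.77490061·0.10025564 = 0.077688153.

0.0777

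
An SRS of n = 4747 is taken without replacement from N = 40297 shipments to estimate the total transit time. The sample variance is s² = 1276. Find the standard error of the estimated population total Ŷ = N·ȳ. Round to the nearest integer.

19623

Var(Ŷ) = N²·Var(ȳ) = N²·(1 − n/N)·s²/n.
f = 4747/40297 = 0.11780033; Var(ȳ) = 0.88219967·1276/4747 = 0.23713646.
Var(Ŷ) = 40297² · 0.23713646 = 3.8507362 × 10^8.
SE(Ŷ) = √(3.8507362 × 10^8) = 19623.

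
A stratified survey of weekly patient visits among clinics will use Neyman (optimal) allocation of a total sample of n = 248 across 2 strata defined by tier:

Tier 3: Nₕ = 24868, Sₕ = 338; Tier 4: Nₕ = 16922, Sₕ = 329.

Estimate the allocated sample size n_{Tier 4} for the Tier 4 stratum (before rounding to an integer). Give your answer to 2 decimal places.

Neyman allocation: nₕ = n·NₕSₕ / Σⱼ NⱼSⱼ.
Σ NⱼSⱼ = 24868·338 + 16922·329 = 1.3972722 × 10^7.
n_{Tier 4} = 248·16922·329 / (1.3972722 × 10^7) = 98.81.

98.81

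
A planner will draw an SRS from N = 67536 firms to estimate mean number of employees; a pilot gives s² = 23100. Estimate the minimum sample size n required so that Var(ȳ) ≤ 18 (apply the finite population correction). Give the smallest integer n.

Without fpc, n₀ = s²/D = 23100/18 = 1283.3333.
With fpc, (1 − n/N)·s²/n ≤ D requires n ≥ n₀/(1 + n₀/N) = 1283.3333/(1 + 1283.3333/67536) = 1259.4019.
Rounding up, n = 1260.

1260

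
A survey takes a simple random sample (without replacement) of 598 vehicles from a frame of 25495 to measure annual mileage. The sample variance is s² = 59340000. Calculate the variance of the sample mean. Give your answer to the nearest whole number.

96903

Under SRS without replacement, Var(ȳ) = (1 − f)·s²/n with f = n/N = 598/25495 = 0.02345558.
Var(ȳ) = (1 − 0.02345558)·59340000/598 = 0.97654442·99230.769 = 96903.254.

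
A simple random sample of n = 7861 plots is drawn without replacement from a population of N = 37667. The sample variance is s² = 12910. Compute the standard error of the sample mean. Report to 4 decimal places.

1.1400

Under SRS without replacement, Var(ȳ) = (1 − f)·s²/n with f = n/N = 7861/37667 = 0.20869727.
Var(ȳ) = (1 − 0.20869727)·12910/7861 = 0.79130273·1.6422847 = 1.2995444.
SE(ȳ) = √(1.2995444) = 1.1400.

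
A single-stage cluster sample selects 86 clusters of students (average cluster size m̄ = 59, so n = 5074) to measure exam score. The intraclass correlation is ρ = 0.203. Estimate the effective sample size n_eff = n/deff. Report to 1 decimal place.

397.2

deff = 1 + (59 − 1)·0.203 = 1 + 11.774 = 12.774.
n_eff = 5074 / 12.774 = 397.2.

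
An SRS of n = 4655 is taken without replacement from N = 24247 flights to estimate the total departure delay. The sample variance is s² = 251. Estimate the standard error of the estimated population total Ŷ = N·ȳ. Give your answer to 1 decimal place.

5061.1

Var(Ŷ) = N²·Var(ȳ) = N²·(1 − n/N)·s²/n.
f = 4655/24247 = 0.19198251; Var(ȳ) = 0.80801749·251/4655 = 0.043568719.
Var(Ŷ) = 24247² · 0.043568719 = 2.5614791 × 10^7.
SE(Ŷ) = √(2.5614791 × 10^7) = 5061.1.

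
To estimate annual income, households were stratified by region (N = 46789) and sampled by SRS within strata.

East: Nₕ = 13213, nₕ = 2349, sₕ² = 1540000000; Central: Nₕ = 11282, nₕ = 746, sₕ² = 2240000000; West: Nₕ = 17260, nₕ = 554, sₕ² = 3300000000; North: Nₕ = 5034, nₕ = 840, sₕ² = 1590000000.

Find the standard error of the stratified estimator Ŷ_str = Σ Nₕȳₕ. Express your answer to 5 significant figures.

4.6995 × 10^7

Var(Ŷ_str) = Σₕ Nₕ²(1 − fₕ)sₕ²/nₕ.
East: 13213²·(1 − 2349/13213)·1540000000/2349 = 9.410851 × 10^13.
Central: 11282²·(1 − 746/11282)·2240000000/746 = 3.5692013 × 10^14.
West: 17260²·(1 − 554/17260)·3300000000/554 = 1.7175819 × 10^15.
North: 5034²·(1 − 840/5034)·1590000000/840 = 3.9963128 × 10^13.
Sum = 2.2085737 × 10^15.
SE = √(2.2085737 × 10^15) = 4.6995 × 10^7.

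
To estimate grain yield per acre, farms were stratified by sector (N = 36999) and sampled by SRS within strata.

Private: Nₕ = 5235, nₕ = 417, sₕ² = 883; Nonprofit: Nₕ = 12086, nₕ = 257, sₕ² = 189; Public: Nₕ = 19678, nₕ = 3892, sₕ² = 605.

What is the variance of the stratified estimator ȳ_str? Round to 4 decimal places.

0.1511

Var(ȳ_str) = Σₕ Wₕ²(1 − fₕ)sₕ²/nₕ with Wₕ = Nₕ/N, N = 36999.
Private: Wₕ = 0.14149031; term = 0.14149031²·(1 − 0.07965616)·883/417 = 0.03901469.
Nonprofit: Wₕ = 0.32665748; term = 0.32665748²·(1 − 0.02126427)·189/257 = 0.076803203.
Public: Wₕ = 0.53185221; term = 0.53185221²·(1 − 0.19778433)·605/3892 = 0.035274074.
Sum = 0.15109197.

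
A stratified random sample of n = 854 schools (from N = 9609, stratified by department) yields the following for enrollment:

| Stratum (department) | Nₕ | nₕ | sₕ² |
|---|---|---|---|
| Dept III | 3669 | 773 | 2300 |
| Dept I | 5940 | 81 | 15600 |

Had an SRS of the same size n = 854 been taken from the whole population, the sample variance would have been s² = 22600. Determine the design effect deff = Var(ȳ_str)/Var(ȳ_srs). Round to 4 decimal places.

3.0249

Var(ȳ_str) = Σ Wₕ²(1−fₕ)sₕ²/nₕ with Wₕ = Nₕ/9609:
  Dept III: (3669/9609)²·(1−773/3669)·2300/773 = 0.34240352
  Dept I: (5940/9609)²·(1−81/5940)·15600/81 = 72.592731
  → Var(ȳ_str) = 72.935135.
Var(ȳ_srs) = (1 − 854/9609)·22600/854 = 24.111739.
deff = 72.935135 / 24.111739 = 3.0249.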